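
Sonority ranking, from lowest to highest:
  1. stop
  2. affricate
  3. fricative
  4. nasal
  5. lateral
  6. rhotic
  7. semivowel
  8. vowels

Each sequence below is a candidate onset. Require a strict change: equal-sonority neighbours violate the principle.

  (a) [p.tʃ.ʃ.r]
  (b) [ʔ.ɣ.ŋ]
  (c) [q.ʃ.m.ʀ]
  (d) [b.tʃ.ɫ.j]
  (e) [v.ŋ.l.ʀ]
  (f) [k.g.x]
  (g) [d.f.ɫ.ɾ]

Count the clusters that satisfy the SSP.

(a) [p.tʃ.ʃ.r]: profile 1-2-3-6 — obeys.
(b) [ʔ.ɣ.ŋ]: profile 1-3-4 — obeys.
(c) [q.ʃ.m.ʀ]: profile 1-3-4-6 — obeys.
(d) [b.tʃ.ɫ.j]: profile 1-2-5-7 — obeys.
(e) [v.ŋ.l.ʀ]: profile 3-4-5-6 — obeys.
(f) [k.g.x]: profile 1-1-3 — violates.
(g) [d.f.ɫ.ɾ]: profile 1-3-5-6 — obeys.

6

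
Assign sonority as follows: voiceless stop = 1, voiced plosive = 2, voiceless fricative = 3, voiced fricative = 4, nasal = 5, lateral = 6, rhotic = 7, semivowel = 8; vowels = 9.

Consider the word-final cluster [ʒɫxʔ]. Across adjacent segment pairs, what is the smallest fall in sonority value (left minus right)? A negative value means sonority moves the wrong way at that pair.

-2

/ʒ/ is a voiced fricative (sonority 4).
/ɫ/ is a lateral (sonority 6).
/x/ is a voiceless fricative (sonority 3).
/ʔ/ is a voiceless stop (sonority 1).
/ʒ/→/ɫ/: change -2.
/ɫ/→/x/: change +3.
/x/→/ʔ/: change +2.
Minimum = -2.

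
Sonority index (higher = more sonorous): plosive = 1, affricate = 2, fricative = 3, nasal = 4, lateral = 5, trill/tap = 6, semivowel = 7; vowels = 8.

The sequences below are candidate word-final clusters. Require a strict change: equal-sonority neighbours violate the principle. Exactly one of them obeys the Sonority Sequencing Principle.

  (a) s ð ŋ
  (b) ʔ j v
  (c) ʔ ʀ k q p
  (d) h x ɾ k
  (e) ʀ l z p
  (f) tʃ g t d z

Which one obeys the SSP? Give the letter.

e

(a) s ð ŋ: profile 3-3-4 — violates.
(b) ʔ j v: profile 1-7-3 — violates.
(c) ʔ ʀ k q p: profile 1-6-1-1-1 — violates.
(d) h x ɾ k: profile 3-3-6-1 — violates.
(e) ʀ l z p: profile 6-5-3-1 — obeys.
(f) tʃ g t d z: profile 2-1-1-1-3 — violates.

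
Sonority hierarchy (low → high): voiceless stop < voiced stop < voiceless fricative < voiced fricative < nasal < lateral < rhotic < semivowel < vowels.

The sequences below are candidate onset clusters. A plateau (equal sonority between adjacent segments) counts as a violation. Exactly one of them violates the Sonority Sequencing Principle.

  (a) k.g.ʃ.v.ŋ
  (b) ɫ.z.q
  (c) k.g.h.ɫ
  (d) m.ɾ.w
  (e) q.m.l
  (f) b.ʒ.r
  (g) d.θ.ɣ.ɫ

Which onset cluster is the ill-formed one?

(a) sonority 1-2-3-4-5: well-formed.
(b) sonority 6-4-1: ill-formed.
(c) sonority 1-2-3-6: well-formed.
(d) sonority 5-7-8: well-formed.
(e) sonority 1-5-6: well-formed.
(f) sonority 2-4-7: well-formed.
(g) sonority 2-3-4-6: well-formed.

b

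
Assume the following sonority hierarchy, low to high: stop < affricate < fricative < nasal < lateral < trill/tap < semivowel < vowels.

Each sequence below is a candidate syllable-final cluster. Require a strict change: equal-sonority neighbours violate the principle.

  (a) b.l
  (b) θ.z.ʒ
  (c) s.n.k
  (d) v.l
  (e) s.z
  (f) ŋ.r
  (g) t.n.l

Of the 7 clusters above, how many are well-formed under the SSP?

(a) 1-5 → violates
(b) 3-3-3 → violates
(c) 3-4-1 → violates
(d) 3-5 → violates
(e) 3-3 → violates
(f) 4-6 → violates
(g) 1-4-5 → violates

0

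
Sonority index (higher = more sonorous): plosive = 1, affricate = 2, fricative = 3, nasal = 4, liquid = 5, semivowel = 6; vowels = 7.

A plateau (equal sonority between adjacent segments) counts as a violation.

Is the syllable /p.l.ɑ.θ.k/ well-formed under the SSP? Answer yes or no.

yes

Onset: /p/ is a plosive (sonority 1), /l/ is a liquid (sonority 5); then the nucleus /ɑ/ (sonority 7).
Onset profile 1-5-7 — rises to the nucleus.
Coda: /θ/ is a fricative (sonority 3), /k/ is a plosive (sonority 1).
Coda profile 7-3-1 — falls from the nucleus.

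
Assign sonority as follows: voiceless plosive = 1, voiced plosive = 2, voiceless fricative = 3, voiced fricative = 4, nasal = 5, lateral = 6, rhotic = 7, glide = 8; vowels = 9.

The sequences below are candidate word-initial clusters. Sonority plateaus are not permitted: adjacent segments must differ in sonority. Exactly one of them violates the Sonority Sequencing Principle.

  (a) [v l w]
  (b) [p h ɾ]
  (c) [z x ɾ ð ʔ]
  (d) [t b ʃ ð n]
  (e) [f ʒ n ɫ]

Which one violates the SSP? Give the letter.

(a) [v l w]: profile 4-6-8 — obeys.
(b) [p h ɾ]: profile 1-3-7 — obeys.
(c) [z x ɾ ð ʔ]: profile 4-3-7-4-1 — violates.
(d) [t b ʃ ð n]: profile 1-2-3-4-5 — obeys.
(e) [f ʒ n ɫ]: profile 3-4-5-6 — obeys.

c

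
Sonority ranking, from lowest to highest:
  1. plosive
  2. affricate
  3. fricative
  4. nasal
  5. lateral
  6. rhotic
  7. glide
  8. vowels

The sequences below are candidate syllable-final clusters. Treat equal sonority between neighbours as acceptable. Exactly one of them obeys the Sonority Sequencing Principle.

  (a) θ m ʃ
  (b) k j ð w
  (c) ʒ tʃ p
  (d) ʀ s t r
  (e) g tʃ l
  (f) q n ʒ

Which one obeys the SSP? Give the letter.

c

(a) 3-4-3 → violates
(b) 1-7-3-7 → violates
(c) 3-2-1 → obeys
(d) 6-3-1-6 → violates
(e) 1-2-5 → violates
(f) 1-4-3 → violates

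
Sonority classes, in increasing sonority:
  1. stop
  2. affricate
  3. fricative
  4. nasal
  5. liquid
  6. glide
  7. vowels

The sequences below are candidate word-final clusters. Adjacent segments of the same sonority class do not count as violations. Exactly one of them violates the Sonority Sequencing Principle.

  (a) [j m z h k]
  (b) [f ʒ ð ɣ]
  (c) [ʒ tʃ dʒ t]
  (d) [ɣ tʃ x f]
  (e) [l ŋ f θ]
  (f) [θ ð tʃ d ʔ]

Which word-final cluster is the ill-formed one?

(a) [j m z h k]: profile 6-4-3-3-1 — obeys.
(b) [f ʒ ð ɣ]: profile 3-3-3-3 — obeys.
(c) [ʒ tʃ dʒ t]: profile 3-2-2-1 — obeys.
(d) [ɣ tʃ x f]: profile 3-2-3-3 — violates.
(e) [l ŋ f θ]: profile 5-4-3-3 — obeys.
(f) [θ ð tʃ d ʔ]: profile 3-3-2-1-1 — obeys.

d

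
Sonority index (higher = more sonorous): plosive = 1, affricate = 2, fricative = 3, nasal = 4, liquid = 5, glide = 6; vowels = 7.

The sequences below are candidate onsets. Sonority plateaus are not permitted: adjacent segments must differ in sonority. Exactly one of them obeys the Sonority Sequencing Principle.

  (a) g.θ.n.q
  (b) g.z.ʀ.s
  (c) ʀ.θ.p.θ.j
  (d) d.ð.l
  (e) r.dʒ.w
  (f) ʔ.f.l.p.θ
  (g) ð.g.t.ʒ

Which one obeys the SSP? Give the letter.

d

(a) 1-3-4-1 → violates
(b) 1-3-5-3 → violates
(c) 5-3-1-3-6 → violates
(d) 1-3-5 → obeys
(e) 5-2-6 → violates
(f) 1-3-5-1-3 → violates
(g) 3-1-1-3 → violates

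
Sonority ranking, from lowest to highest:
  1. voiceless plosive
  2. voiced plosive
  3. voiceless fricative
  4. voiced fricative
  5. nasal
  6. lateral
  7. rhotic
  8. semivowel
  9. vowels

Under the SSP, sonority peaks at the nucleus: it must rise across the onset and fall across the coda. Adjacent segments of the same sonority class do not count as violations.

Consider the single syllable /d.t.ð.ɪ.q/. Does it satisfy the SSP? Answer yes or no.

no

Onset: /d/ is a voiced plosive (sonority 2), /t/ is a voiceless plosive (sonority 1), /ð/ is a voiced fricative (sonority 4); then the nucleus /ɪ/ (sonority 9).
Onset profile 2-1-4-9 — does not rise throughout.
Coda: /q/ is a voiceless plosive (sonority 1).
Coda profile 9-1 — falls from the nucleus.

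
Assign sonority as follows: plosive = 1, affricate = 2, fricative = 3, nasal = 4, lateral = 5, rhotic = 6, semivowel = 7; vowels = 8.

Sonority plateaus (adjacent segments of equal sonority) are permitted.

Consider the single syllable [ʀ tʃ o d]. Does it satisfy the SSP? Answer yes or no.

Onset: /ʀ/ is a rhotic (sonority 6), /tʃ/ is an affricate (sonority 2); then the nucleus /o/ (sonority 8).
Onset profile 6-2-8 — does not rise throughout.
Coda: /d/ is a plosive (sonority 1).
Coda profile 8-1 — falls from the nucleus.

no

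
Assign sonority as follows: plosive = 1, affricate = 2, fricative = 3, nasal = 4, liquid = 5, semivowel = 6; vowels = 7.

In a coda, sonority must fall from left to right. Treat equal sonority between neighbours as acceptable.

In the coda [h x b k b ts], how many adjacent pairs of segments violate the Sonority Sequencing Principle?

/h/ is a fricative (sonority 3).
/x/ is a fricative (sonority 3).
/b/ is a plosive (sonority 1).
/k/ is a plosive (sonority 1).
/b/ is a plosive (sonority 1).
/ts/ is an affricate (sonority 2).
/h/→/x/: 3→3 (plateau, allowed) — ok.
/x/→/b/: 3→1 (falls) — ok.
/b/→/k/: 1→1 (plateau, allowed) — ok.
/k/→/b/: 1→1 (plateau, allowed) — ok.
/b/→/ts/: 1→2 (does not fall) — violation.

1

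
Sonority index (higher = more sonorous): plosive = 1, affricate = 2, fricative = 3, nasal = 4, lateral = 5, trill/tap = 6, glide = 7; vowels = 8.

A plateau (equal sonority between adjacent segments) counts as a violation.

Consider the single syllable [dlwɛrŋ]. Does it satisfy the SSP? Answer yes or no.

yes

Onset: /d/ is a plosive (sonority 1), /l/ is a lateral (sonority 5), /w/ is a glide (sonority 7); then the nucleus /ɛ/ (sonority 8).
Onset profile 1-5-7-8 — rises to the nucleus.
Coda: /r/ is a trill/tap (sonority 6), /ŋ/ is a nasal (sonority 4).
Coda profile 8-6-4 — falls from the nucleus.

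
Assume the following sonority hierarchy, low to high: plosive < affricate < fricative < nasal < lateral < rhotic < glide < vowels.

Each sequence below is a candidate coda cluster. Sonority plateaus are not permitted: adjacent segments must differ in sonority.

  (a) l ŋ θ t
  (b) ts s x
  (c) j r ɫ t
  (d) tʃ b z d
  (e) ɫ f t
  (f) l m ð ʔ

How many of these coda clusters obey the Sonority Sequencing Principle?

(a) sonority 5-4-3-1: well-formed.
(b) sonority 2-3-3: ill-formed.
(c) sonority 7-6-5-1: well-formed.
(d) sonority 2-1-3-1: ill-formed.
(e) sonority 5-3-1: well-formed.
(f) sonority 5-4-3-1: well-formed.

4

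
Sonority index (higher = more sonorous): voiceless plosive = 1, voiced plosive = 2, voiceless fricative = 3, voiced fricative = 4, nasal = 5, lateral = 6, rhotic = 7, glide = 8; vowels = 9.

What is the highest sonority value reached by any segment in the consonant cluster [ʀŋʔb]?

7

/ʀ/: rhotic = 7.
/ŋ/: nasal = 5.
/ʔ/: voiceless plosive = 1.
/b/: voiced plosive = 2.
The maximum is 7.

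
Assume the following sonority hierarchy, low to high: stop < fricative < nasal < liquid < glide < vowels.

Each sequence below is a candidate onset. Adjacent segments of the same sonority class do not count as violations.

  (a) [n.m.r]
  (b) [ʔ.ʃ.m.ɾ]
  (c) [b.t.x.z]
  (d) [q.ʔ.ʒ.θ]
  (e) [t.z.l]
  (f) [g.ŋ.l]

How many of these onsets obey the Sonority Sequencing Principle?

6

(a) 3-3-4 → obeys
(b) 1-2-3-4 → obeys
(c) 1-1-2-2 → obeys
(d) 1-1-2-2 → obeys
(e) 1-2-4 → obeys
(f) 1-3-4 → obeys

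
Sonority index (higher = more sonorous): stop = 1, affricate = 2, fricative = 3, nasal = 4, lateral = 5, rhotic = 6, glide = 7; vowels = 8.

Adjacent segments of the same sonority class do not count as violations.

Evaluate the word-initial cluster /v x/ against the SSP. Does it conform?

/v/ is a fricative (sonority 3).
/x/ is a fricative (sonority 3).
The profile 3-3 is non-decreasing (plateaus allowed), so the word-initial cluster satisfies the SSP.

yes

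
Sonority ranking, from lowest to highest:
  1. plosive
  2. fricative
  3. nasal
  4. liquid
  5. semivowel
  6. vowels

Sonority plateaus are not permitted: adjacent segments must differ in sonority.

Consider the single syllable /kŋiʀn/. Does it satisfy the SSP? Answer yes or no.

yes

Onset: /k/ is a plosive (sonority 1), /ŋ/ is a nasal (sonority 3); then the nucleus /i/ (sonority 6).
Onset profile 1-3-6 — rises to the nucleus.
Coda: /ʀ/ is a liquid (sonority 4), /n/ is a nasal (sonority 3).
Coda profile 6-4-3 — falls from the nucleus.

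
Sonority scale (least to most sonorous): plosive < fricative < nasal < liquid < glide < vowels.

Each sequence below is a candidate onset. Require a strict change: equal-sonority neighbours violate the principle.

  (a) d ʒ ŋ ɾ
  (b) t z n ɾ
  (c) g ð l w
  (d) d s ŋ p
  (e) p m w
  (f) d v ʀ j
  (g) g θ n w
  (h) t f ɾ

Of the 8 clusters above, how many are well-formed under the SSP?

(a) sonority 1-2-3-4: well-formed.
(b) sonority 1-2-3-4: well-formed.
(c) sonority 1-2-4-5: well-formed.
(d) sonority 1-2-3-1: ill-formed.
(e) sonority 1-3-5: well-formed.
(f) sonority 1-2-4-5: well-formed.
(g) sonority 1-2-3-5: well-formed.
(h) sonority 1-2-4: well-formed.

7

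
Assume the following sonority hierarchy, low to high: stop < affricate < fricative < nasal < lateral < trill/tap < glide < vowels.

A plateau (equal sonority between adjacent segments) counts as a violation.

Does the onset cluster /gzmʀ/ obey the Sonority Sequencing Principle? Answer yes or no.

/g/ is a stop (sonority 1).
/z/ is a fricative (sonority 3).
/m/ is a nasal (sonority 4).
/ʀ/ is a trill/tap (sonority 6).
The profile 1-3-4-6 strictly rises, so the onset cluster satisfies the SSP.

yes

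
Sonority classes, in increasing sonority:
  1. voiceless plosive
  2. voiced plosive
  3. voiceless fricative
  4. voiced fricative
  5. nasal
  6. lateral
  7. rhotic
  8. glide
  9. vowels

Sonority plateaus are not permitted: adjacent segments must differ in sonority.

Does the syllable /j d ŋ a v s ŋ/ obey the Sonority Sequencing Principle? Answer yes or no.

no

Onset: /j/ is a glide (sonority 8), /d/ is a voiced plosive (sonority 2), /ŋ/ is a nasal (sonority 5); then the nucleus /a/ (sonority 9).
Onset profile 8-2-5-9 — does not strictly rise throughout.
Coda: /v/ is a voiced fricative (sonority 4), /s/ is a voiceless fricative (sonority 3), /ŋ/ is a nasal (sonority 5).
Coda profile 9-4-3-5 — does not strictly fall throughout.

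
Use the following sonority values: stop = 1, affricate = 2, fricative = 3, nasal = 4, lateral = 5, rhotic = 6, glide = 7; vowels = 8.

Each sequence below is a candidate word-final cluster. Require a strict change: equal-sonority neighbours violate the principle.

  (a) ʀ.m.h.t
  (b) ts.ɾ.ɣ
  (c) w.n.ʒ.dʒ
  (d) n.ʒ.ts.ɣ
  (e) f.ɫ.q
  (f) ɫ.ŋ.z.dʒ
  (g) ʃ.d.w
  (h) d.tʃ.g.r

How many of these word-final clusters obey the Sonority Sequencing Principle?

(a) sonority 6-4-3-1: well-formed.
(b) sonority 2-6-3: ill-formed.
(c) sonority 7-4-3-2: well-formed.
(d) sonority 4-3-2-3: ill-formed.
(e) sonority 3-5-1: ill-formed.
(f) sonority 5-4-3-2: well-formed.
(g) sonority 3-1-7: ill-formed.
(h) sonority 1-2-1-6: ill-formed.

3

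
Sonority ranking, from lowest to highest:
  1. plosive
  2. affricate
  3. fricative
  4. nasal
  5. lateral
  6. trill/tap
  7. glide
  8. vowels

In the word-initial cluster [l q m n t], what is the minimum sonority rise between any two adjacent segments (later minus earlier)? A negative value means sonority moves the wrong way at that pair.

/l/ is a lateral (sonority 5).
/q/ is a plosive (sonority 1).
/m/ is a nasal (sonority 4).
/n/ is a nasal (sonority 4).
/t/ is a plosive (sonority 1).
/l/→/q/: change -4.
/q/→/m/: change +3.
/m/→/n/: change +0.
/n/→/t/: change -3.
Minimum = -4.

-4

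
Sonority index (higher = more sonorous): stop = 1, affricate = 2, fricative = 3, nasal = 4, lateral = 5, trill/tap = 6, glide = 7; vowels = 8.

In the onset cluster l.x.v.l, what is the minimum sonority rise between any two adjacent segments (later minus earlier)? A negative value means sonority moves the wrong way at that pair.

-2

/l/: lateral = 5.
/x/: fricative = 3.
/v/: fricative = 3.
/l/: lateral = 5.
/l/→/x/: change -2.
/x/→/v/: change +0.
/v/→/l/: change +2.
Minimum = -2.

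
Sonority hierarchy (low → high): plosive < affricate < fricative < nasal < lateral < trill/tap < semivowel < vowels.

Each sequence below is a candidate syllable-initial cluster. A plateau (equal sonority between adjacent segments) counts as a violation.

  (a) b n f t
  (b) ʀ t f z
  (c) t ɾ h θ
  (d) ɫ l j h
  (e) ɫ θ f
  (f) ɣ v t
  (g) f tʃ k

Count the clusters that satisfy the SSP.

(a) sonority 1-4-3-1: ill-formed.
(b) sonority 6-1-3-3: ill-formed.
(c) sonority 1-6-3-3: ill-formed.
(d) sonority 5-5-7-3: ill-formed.
(e) sonority 5-3-3: ill-formed.
(f) sonority 3-3-1: ill-formed.
(g) sonority 3-2-1: ill-formed.

0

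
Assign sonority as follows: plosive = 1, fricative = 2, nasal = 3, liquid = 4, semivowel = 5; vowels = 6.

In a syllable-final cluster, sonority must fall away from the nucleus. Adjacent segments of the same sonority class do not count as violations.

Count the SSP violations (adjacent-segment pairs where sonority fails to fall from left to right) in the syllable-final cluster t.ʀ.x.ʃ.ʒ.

1

/t/ is a plosive (sonority 1).
/ʀ/ is a liquid (sonority 4).
/x/ is a fricative (sonority 2).
/ʃ/ is a fricative (sonority 2).
/ʒ/ is a fricative (sonority 2).
/t/→/ʀ/: 1→4 (does not fall) — violation.
/ʀ/→/x/: 4→2 (falls) — ok.
/x/→/ʃ/: 2→2 (plateau, allowed) — ok.
/ʃ/→/ʒ/: 2→2 (plateau, allowed) — ok.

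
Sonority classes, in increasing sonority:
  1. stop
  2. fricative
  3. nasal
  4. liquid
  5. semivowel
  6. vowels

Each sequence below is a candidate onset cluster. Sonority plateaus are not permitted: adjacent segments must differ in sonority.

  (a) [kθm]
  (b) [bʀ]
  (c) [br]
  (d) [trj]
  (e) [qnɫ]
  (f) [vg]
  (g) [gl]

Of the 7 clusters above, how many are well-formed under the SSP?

(a) sonority 1-2-3: well-formed.
(b) sonority 1-4: well-formed.
(c) sonority 1-4: well-formed.
(d) sonority 1-4-5: well-formed.
(e) sonority 1-3-4: well-formed.
(f) sonority 2-1: ill-formed.
(g) sonority 1-4: well-formed.

6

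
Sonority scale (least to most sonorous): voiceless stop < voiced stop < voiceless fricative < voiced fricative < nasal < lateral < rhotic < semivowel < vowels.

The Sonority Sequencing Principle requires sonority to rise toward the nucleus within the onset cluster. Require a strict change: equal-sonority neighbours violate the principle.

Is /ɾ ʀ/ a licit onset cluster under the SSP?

no

/ɾ/ — rhotic, sonority 7.
/ʀ/ — rhotic, sonority 7.
The profile is 7-7. Between /ɾ/ (7) and /ʀ/ (7) sonority does not rise, so the cluster violates the SSP.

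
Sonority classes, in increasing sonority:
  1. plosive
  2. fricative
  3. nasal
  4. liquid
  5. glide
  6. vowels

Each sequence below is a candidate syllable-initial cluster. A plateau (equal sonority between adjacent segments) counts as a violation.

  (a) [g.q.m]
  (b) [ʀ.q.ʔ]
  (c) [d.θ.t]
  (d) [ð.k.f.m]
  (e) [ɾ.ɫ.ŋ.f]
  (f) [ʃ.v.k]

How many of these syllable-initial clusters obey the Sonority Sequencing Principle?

(a) 1-1-3 → violates
(b) 4-1-1 → violates
(c) 1-2-1 → violates
(d) 2-1-2-3 → violates
(e) 4-4-3-2 → violates
(f) 2-2-1 → violates

0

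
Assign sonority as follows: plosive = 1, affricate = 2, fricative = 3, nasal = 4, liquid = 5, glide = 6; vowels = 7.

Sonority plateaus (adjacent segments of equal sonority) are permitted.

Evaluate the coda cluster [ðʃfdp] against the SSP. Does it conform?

yes

/ð/ — fricative, sonority 3.
/ʃ/ — fricative, sonority 3.
/f/ — fricative, sonority 3.
/d/ — plosive, sonority 1.
/p/ — plosive, sonority 1.
The profile 3-3-3-1-1 is non-increasing (plateaus allowed), so the coda cluster satisfies the SSP.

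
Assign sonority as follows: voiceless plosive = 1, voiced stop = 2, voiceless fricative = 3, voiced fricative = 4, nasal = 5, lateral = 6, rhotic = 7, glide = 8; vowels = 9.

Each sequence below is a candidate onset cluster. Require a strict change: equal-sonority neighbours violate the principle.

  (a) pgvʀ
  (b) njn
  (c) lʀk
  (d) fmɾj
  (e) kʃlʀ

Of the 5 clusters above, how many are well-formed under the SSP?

3

(a) sonority 1-2-4-7: well-formed.
(b) sonority 5-8-5: ill-formed.
(c) sonority 6-7-1: ill-formed.
(d) sonority 3-5-7-8: well-formed.
(e) sonority 1-3-6-7: well-formed.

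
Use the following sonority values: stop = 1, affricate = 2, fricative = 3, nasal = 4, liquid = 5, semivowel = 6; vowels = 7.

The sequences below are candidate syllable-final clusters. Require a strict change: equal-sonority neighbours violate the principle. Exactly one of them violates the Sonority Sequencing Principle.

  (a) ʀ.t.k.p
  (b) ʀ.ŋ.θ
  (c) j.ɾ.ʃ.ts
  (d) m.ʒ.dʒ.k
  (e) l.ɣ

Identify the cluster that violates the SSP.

a

(a) 5-1-1-1 → violates
(b) 5-4-3 → obeys
(c) 6-5-3-2 → obeys
(d) 4-3-2-1 → obeys
(e) 5-3 → obeys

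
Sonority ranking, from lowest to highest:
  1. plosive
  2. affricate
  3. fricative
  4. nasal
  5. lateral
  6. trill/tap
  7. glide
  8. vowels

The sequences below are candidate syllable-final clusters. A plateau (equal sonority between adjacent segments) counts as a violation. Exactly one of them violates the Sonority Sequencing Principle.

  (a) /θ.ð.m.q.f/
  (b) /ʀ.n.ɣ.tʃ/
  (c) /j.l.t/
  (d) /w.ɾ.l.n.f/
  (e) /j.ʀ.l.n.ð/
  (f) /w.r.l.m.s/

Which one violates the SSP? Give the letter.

(a) sonority 3-3-4-1-3: ill-formed.
(b) sonority 6-4-3-2: well-formed.
(c) sonority 7-5-1: well-formed.
(d) sonority 7-6-5-4-3: well-formed.
(e) sonority 7-6-5-4-3: well-formed.
(f) sonority 7-6-5-4-3: well-formed.

a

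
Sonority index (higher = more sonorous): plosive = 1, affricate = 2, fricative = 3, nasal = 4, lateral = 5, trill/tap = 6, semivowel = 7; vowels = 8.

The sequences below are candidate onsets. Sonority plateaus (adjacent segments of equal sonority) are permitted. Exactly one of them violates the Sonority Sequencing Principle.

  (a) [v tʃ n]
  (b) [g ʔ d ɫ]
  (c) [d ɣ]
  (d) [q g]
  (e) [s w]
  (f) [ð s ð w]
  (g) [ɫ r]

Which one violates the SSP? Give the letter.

(a) sonority 3-2-4: ill-formed.
(b) sonority 1-1-1-5: well-formed.
(c) sonority 1-3: well-formed.
(d) sonority 1-1: well-formed.
(e) sonority 3-7: well-formed.
(f) sonority 3-3-3-7: well-formed.
(g) sonority 5-6: well-formed.

a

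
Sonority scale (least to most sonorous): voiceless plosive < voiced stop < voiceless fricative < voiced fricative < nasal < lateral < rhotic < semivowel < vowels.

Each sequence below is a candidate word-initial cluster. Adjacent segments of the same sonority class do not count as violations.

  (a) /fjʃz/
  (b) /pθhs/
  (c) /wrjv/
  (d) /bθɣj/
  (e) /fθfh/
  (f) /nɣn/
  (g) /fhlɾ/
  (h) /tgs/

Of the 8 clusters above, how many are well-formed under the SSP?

(a) /fjʃz/: profile 3-8-3-4 — violates.
(b) /pθhs/: profile 1-3-3-3 — obeys.
(c) /wrjv/: profile 8-7-8-4 — violates.
(d) /bθɣj/: profile 2-3-4-8 — obeys.
(e) /fθfh/: profile 3-3-3-3 — obeys.
(f) /nɣn/: profile 5-4-5 — violates.
(g) /fhlɾ/: profile 3-3-6-7 — obeys.
(h) /tgs/: profile 1-2-3 — obeys.

5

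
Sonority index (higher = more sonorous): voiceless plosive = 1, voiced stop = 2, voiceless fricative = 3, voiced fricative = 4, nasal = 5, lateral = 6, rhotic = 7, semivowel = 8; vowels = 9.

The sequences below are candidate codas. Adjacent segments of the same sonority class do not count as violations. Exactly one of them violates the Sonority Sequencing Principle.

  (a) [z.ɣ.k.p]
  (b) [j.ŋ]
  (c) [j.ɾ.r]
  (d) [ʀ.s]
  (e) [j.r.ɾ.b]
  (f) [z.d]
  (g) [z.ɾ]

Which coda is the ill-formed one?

(a) sonority 4-4-1-1: well-formed.
(b) sonority 8-5: well-formed.
(c) sonority 8-7-7: well-formed.
(d) sonority 7-3: well-formed.
(e) sonority 8-7-7-2: well-formed.
(f) sonority 4-2: well-formed.
(g) sonority 4-7: ill-formed.

g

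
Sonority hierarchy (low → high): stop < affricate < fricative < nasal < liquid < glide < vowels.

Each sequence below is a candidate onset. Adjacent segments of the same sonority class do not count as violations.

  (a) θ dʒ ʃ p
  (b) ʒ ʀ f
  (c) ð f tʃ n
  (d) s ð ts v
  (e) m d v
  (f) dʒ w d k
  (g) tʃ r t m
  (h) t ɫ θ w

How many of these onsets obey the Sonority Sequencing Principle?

(a) 3-2-3-1 → violates
(b) 3-5-3 → violates
(c) 3-3-2-4 → violates
(d) 3-3-2-3 → violates
(e) 4-1-3 → violates
(f) 2-6-1-1 → violates
(g) 2-5-1-4 → violates
(h) 1-5-3-6 → violates

0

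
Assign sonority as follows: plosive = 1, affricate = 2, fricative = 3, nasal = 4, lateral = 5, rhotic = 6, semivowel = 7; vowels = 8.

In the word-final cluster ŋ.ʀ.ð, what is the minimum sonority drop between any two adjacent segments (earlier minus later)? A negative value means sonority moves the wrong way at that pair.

-2

/ŋ/ — nasal, sonority 4.
/ʀ/ — rhotic, sonority 6.
/ð/ — fricative, sonority 3.
/ŋ/→/ʀ/: change -2.
/ʀ/→/ð/: change +3.
Minimum = -2.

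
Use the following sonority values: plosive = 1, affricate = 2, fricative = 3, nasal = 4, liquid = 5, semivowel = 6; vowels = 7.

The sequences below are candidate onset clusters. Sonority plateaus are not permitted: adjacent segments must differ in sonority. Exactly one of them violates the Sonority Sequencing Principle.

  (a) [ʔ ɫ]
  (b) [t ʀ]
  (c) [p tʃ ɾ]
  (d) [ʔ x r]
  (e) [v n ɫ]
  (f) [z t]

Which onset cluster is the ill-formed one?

(a) sonority 1-5: well-formed.
(b) sonority 1-5: well-formed.
(c) sonority 1-2-5: well-formed.
(d) sonority 1-3-5: well-formed.
(e) sonority 3-4-5: well-formed.
(f) sonority 3-1: ill-formed.

f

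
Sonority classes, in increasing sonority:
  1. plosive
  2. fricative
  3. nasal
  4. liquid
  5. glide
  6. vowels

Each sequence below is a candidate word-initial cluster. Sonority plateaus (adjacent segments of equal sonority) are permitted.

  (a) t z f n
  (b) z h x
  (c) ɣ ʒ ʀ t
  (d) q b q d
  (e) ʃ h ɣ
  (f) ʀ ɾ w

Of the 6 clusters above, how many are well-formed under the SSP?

(a) sonority 1-2-2-3: well-formed.
(b) sonority 2-2-2: well-formed.
(c) sonority 2-2-4-1: ill-formed.
(d) sonority 1-1-1-1: well-formed.
(e) sonority 2-2-2: well-formed.
(f) sonority 4-4-5: well-formed.

5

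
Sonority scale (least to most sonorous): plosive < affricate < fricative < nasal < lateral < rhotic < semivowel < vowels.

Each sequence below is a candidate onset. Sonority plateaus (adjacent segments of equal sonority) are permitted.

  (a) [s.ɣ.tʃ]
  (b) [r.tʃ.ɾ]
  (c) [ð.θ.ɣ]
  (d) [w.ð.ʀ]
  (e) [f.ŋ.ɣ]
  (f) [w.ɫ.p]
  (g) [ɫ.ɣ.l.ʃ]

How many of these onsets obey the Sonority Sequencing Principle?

(a) sonority 3-3-2: ill-formed.
(b) sonority 6-2-6: ill-formed.
(c) sonority 3-3-3: well-formed.
(d) sonority 7-3-6: ill-formed.
(e) sonority 3-4-3: ill-formed.
(f) sonority 7-5-1: ill-formed.
(g) sonority 5-3-5-3: ill-formed.

1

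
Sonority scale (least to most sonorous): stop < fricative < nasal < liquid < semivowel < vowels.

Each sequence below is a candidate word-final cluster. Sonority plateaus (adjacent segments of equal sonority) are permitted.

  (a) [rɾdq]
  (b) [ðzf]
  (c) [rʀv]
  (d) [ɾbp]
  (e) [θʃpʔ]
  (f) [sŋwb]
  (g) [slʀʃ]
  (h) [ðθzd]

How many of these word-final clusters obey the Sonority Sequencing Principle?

6

(a) 4-4-1-1 → obeys
(b) 2-2-2 → obeys
(c) 4-4-2 → obeys
(d) 4-1-1 → obeys
(e) 2-2-1-1 → obeys
(f) 2-3-5-1 → violates
(g) 2-4-4-2 → violates
(h) 2-2-2-1 → obeys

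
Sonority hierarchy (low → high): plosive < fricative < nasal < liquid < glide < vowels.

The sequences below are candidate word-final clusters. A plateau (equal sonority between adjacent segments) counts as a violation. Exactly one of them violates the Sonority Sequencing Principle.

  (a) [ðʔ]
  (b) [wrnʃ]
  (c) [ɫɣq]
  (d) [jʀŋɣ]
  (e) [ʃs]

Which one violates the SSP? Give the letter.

(a) sonority 2-1: well-formed.
(b) sonority 5-4-3-2: well-formed.
(c) sonority 4-2-1: well-formed.
(d) sonority 5-4-3-2: well-formed.
(e) sonority 2-2: ill-formed.

e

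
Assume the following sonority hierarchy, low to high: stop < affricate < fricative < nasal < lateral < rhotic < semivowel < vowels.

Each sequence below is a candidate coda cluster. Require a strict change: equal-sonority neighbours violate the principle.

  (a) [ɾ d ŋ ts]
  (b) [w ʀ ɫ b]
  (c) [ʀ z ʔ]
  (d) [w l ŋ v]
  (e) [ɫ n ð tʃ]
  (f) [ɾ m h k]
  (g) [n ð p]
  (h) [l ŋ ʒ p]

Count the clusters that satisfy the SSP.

7

(a) [ɾ d ŋ ts]: profile 6-1-4-2 — violates.
(b) [w ʀ ɫ b]: profile 7-6-5-1 — obeys.
(c) [ʀ z ʔ]: profile 6-3-1 — obeys.
(d) [w l ŋ v]: profile 7-5-4-3 — obeys.
(e) [ɫ n ð tʃ]: profile 5-4-3-2 — obeys.
(f) [ɾ m h k]: profile 6-4-3-1 — obeys.
(g) [n ð p]: profile 4-3-1 — obeys.
(h) [l ŋ ʒ p]: profile 5-4-3-1 — obeys.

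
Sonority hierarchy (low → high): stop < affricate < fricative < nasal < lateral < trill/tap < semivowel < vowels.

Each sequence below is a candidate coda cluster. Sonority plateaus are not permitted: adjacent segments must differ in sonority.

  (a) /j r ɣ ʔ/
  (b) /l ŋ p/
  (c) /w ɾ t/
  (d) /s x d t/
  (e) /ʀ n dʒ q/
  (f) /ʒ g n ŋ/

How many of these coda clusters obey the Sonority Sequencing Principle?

4

(a) sonority 7-6-3-1: well-formed.
(b) sonority 5-4-1: well-formed.
(c) sonority 7-6-1: well-formed.
(d) sonority 3-3-1-1: ill-formed.
(e) sonority 6-4-2-1: well-formed.
(f) sonority 3-1-4-4: ill-formed.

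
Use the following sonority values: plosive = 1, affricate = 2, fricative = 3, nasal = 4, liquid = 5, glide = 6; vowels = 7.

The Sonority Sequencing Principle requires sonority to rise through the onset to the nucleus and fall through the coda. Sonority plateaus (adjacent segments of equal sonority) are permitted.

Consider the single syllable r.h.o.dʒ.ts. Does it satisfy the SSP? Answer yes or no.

no

Onset: /r/ is a liquid (sonority 5), /h/ is a fricative (sonority 3); then the nucleus /o/ (sonority 7).
Onset profile 5-3-7 — does not rise throughout.
Coda: /dʒ/ is an affricate (sonority 2), /ts/ is an affricate (sonority 2).
Coda profile 7-2-2 — falls from the nucleus.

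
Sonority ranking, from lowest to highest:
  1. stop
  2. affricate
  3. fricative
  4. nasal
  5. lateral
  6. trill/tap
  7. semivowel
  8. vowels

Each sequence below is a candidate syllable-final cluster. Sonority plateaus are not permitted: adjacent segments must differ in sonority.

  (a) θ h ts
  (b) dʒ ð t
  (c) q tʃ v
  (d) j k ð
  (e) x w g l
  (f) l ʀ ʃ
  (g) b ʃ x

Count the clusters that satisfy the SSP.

0

(a) θ h ts: profile 3-3-2 — violates.
(b) dʒ ð t: profile 2-3-1 — violates.
(c) q tʃ v: profile 1-2-3 — violates.
(d) j k ð: profile 7-1-3 — violates.
(e) x w g l: profile 3-7-1-5 — violates.
(f) l ʀ ʃ: profile 5-6-3 — violates.
(g) b ʃ x: profile 1-3-3 — violates.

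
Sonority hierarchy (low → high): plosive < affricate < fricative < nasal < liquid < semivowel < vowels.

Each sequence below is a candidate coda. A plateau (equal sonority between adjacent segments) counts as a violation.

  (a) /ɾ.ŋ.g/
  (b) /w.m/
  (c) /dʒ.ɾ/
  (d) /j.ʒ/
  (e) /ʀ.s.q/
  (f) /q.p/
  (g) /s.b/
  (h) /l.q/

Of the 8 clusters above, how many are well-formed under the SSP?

6

(a) sonority 5-4-1: well-formed.
(b) sonority 6-4: well-formed.
(c) sonority 2-5: ill-formed.
(d) sonority 6-3: well-formed.
(e) sonority 5-3-1: well-formed.
(f) sonority 1-1: ill-formed.
(g) sonority 3-1: well-formed.
(h) sonority 5-1: well-formed.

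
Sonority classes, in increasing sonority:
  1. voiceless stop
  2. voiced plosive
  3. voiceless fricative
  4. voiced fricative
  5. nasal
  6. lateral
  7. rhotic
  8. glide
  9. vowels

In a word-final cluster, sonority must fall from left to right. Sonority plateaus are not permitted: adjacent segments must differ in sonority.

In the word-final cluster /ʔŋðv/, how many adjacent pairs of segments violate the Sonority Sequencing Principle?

/ʔ/: voiceless stop = 1.
/ŋ/: nasal = 5.
/ð/: voiced fricative = 4.
/v/: voiced fricative = 4.
/ʔ/→/ŋ/: 1→5 (does not fall) — violation.
/ŋ/→/ð/: 5→4 (falls) — ok.
/ð/→/v/: 4→4 (plateau) — violation.

2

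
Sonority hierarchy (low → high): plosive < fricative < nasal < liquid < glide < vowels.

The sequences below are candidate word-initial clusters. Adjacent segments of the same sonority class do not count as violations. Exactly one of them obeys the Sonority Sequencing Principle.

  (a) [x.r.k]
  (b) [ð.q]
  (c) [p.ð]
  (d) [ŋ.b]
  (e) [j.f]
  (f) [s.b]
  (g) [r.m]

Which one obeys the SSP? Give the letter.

(a) [x.r.k]: profile 2-4-1 — violates.
(b) [ð.q]: profile 2-1 — violates.
(c) [p.ð]: profile 1-2 — obeys.
(d) [ŋ.b]: profile 3-1 — violates.
(e) [j.f]: profile 5-2 — violates.
(f) [s.b]: profile 2-1 — violates.
(g) [r.m]: profile 4-3 — violates.

c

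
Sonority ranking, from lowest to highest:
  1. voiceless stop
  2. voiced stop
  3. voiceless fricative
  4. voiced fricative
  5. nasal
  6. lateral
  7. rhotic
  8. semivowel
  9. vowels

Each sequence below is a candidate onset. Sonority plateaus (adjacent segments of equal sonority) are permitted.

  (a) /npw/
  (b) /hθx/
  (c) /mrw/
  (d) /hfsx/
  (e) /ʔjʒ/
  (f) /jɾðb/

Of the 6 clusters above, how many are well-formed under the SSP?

(a) sonority 5-1-8: ill-formed.
(b) sonority 3-3-3: well-formed.
(c) sonority 5-7-8: well-formed.
(d) sonority 3-3-3-3: well-formed.
(e) sonority 1-8-4: ill-formed.
(f) sonority 8-7-4-2: ill-formed.

3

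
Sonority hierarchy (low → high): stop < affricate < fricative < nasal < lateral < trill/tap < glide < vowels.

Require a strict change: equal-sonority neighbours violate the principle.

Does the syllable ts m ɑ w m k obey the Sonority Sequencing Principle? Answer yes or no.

Onset: /ts/ is an affricate (sonority 2), /m/ is a nasal (sonority 4); then the nucleus /ɑ/ (sonority 8).
Onset profile 2-4-8 — rises to the nucleus.
Coda: /w/ is a glide (sonority 7), /m/ is a nasal (sonority 4), /k/ is a stop (sonority 1).
Coda profile 8-7-4-1 — falls from the nucleus.

yes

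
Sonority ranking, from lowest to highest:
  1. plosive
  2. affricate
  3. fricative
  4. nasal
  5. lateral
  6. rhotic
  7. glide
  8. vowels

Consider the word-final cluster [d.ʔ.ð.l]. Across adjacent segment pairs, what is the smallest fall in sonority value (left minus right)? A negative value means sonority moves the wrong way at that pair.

-2

/d/ — plosive, sonority 1.
/ʔ/ — plosive, sonority 1.
/ð/ — fricative, sonority 3.
/l/ — lateral, sonority 5.
/d/→/ʔ/: change +0.
/ʔ/→/ð/: change -2.
/ð/→/l/: change -2.
Minimum = -2.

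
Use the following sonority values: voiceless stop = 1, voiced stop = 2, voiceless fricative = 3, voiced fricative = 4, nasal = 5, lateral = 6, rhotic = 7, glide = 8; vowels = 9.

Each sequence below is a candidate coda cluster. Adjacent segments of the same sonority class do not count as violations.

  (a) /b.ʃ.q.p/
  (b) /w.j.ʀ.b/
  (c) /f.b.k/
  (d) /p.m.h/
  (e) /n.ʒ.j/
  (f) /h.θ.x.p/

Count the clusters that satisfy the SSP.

3

(a) /b.ʃ.q.p/: profile 2-3-1-1 — violates.
(b) /w.j.ʀ.b/: profile 8-8-7-2 — obeys.
(c) /f.b.k/: profile 3-2-1 — obeys.
(d) /p.m.h/: profile 1-5-3 — violates.
(e) /n.ʒ.j/: profile 5-4-8 — violates.
(f) /h.θ.x.p/: profile 3-3-3-1 — obeys.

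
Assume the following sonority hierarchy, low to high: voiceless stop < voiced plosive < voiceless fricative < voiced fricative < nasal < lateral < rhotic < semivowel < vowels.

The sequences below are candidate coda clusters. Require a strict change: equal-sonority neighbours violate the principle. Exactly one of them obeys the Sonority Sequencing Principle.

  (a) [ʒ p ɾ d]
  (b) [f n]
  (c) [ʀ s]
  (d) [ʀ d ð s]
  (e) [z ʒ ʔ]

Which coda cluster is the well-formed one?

(a) [ʒ p ɾ d]: profile 4-1-7-2 — violates.
(b) [f n]: profile 3-5 — violates.
(c) [ʀ s]: profile 7-3 — obeys.
(d) [ʀ d ð s]: profile 7-2-4-3 — violates.
(e) [z ʒ ʔ]: profile 4-4-1 — violates.

c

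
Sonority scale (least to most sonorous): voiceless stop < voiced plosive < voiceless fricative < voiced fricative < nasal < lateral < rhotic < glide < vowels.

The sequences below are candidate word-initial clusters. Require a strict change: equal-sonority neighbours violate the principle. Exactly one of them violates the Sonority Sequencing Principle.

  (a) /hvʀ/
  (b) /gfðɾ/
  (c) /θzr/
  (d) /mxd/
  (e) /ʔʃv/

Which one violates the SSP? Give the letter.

(a) sonority 3-4-7: well-formed.
(b) sonority 2-3-4-7: well-formed.
(c) sonority 3-4-7: well-formed.
(d) sonority 5-3-2: ill-formed.
(e) sonority 1-3-4: well-formed.

d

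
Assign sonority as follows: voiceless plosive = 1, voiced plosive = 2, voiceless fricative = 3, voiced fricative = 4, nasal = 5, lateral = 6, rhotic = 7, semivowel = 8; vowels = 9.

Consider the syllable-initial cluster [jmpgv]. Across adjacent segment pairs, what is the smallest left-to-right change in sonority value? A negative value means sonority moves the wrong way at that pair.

/j/ is a semivowel (sonority 8).
/m/ is a nasal (sonority 5).
/p/ is a voiceless plosive (sonority 1).
/g/ is a voiced plosive (sonority 2).
/v/ is a voiced fricative (sonority 4).
/j/→/m/: change -3.
/m/→/p/: change -4.
/p/→/g/: change +1.
/g/→/v/: change +2.
Minimum = -4.

-4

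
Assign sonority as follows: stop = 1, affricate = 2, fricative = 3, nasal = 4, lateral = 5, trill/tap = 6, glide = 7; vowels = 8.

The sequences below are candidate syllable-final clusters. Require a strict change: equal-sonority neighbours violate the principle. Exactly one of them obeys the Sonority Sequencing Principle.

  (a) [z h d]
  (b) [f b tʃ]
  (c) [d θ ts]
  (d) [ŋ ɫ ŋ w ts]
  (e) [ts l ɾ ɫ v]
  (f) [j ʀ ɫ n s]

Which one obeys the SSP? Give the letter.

f

(a) sonority 3-3-1: ill-formed.
(b) sonority 3-1-2: ill-formed.
(c) sonority 1-3-2: ill-formed.
(d) sonority 4-5-4-7-2: ill-formed.
(e) sonority 2-5-6-5-3: ill-formed.
(f) sonority 7-6-5-4-3: well-formed.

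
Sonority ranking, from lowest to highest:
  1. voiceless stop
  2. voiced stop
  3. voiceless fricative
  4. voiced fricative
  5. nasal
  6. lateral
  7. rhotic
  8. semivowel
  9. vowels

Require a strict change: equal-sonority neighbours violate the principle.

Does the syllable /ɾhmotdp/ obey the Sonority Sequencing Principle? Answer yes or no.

Onset: /ɾ/ is a rhotic (sonority 7), /h/ is a voiceless fricative (sonority 3), /m/ is a nasal (sonority 5); then the nucleus /o/ (sonority 9).
Onset profile 7-3-5-9 — does not strictly rise throughout.
Coda: /t/ is a voiceless stop (sonority 1), /d/ is a voiced stop (sonority 2), /p/ is a voiceless stop (sonority 1).
Coda profile 9-1-2-1 — does not strictly fall throughout.

no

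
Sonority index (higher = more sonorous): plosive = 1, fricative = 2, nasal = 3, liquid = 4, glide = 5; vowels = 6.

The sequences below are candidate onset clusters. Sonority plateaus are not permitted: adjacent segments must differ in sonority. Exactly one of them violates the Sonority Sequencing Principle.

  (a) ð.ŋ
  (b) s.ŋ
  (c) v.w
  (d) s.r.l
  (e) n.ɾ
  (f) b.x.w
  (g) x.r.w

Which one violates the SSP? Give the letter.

(a) sonority 2-3: well-formed.
(b) sonority 2-3: well-formed.
(c) sonority 2-5: well-formed.
(d) sonority 2-4-4: ill-formed.
(e) sonority 3-4: well-formed.
(f) sonority 1-2-5: well-formed.
(g) sonority 2-4-5: well-formed.

d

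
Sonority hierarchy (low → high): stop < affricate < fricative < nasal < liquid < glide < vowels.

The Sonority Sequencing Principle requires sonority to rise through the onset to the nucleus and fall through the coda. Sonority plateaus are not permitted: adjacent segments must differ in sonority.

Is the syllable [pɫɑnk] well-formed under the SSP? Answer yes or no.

yes

Onset: /p/ is a stop (sonority 1), /ɫ/ is a liquid (sonority 5); then the nucleus /ɑ/ (sonority 7).
Onset profile 1-5-7 — rises to the nucleus.
Coda: /n/ is a nasal (sonority 4), /k/ is a stop (sonority 1).
Coda profile 7-4-1 — falls from the nucleus.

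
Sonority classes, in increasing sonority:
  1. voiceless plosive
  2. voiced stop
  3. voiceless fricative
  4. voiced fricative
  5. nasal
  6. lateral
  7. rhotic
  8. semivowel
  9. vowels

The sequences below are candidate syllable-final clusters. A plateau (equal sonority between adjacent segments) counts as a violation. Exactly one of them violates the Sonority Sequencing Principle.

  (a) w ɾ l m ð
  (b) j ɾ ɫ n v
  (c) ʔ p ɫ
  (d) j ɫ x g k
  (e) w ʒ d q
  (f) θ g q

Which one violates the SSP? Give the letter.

c

(a) sonority 8-7-6-5-4: well-formed.
(b) sonority 8-7-6-5-4: well-formed.
(c) sonority 1-1-6: ill-formed.
(d) sonority 8-6-3-2-1: well-formed.
(e) sonority 8-4-2-1: well-formed.
(f) sonority 3-2-1: well-formed.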